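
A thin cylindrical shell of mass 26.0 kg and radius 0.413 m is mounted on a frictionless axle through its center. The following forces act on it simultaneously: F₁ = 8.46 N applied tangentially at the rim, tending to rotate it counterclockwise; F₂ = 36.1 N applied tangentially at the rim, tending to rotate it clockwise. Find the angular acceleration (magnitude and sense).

I = MR² = (26.0)(0.413)² = 4.435 kg·m².
Taking counterclockwise as positive: τ₁ = +(8.46)(0.413) = +3.494 N·m; τ₂ = −(36.1)(0.413) = −14.91 N·m.
Net torque τ = -11.42 N·m.
α = τ/I = -11.42/4.435 = -2.574 rad/s².

α ≈ 2.57 rad/s², clockwise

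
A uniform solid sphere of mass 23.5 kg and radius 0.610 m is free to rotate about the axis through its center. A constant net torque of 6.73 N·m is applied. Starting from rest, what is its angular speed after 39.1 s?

I = (2/5)MR² = (2/5)(23.5)(0.610)² = 3.498 kg·m².
α = τ/I = 6.73/3.498 = 1.924 rad/s².
ω = ω₀ + αt = 0 + (1.924)(39.1) = 75.23 rad/s.

ω ≈ 75.2 rad/s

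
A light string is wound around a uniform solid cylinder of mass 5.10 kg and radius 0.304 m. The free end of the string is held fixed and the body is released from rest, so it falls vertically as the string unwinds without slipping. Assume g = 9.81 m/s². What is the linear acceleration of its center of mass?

a ≈ 6.54 m/s²

Translation: Mg − T = Ma. Rotation about the center: TR = Iα with I = ½MR².
With a = αR: T = (I/R²)a = (1/2)M a, so Mg = (1 + 0.5000)Ma.
a = g/(1 + 0.5000) = 9.81/1.500 = 6.540 m/s².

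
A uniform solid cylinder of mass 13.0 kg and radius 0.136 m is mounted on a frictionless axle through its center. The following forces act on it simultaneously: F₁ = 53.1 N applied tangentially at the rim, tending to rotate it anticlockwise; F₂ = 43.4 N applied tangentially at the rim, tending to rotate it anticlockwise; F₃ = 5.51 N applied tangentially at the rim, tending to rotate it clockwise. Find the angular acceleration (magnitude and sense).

α ≈ 103 rad/s², anticlockwise

I = ½MR² = (1/2)(13.0)(0.136)² = 0.1202 kg·m².
Taking anticlockwise as positive: τ₁ = +(53.1)(0.136) = +7.222 N·m; τ₂ = +(43.4)(0.136) = +5.902 N·m; τ₃ = −(5.51)(0.136) = −0.7494 N·m.
Net torque τ = 12.37 N·m.
α = τ/I = 12.37/0.1202 = 102.9 rad/s².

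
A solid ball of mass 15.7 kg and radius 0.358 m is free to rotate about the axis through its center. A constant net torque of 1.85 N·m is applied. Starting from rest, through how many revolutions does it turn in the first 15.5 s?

≈ 43.9 revolutions

I = (2/5)MR² = (2/5)(15.7)(0.358)² = 0.8049 kg·m².
α = τ/I = 1.85/0.8049 = 2.299 rad/s².
θ = ½αt² = ½(2.299)(15.5)² = 276.1 rad.
Revolutions = θ/(2π) = 43.94.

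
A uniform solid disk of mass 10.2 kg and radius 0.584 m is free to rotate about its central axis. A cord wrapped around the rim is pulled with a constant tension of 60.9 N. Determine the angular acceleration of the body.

I = ½MR² = (1/2)(10.2)(0.584)² = 1.739 kg·m².
τ = F R = (60.9)(0.584) = 35.57 N·m.
From τ = Iα: α = 35.57/1.739 = 20.45 rad/s².

α ≈ 20.4 rad/s²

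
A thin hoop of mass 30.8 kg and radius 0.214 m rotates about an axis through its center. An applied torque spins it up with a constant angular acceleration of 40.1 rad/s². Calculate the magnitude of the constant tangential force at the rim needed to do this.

I = MR² = (30.8)(0.214)² = 1.411 kg·m².
The required torque is τ = Iα = (1.411)(40.10) = 56.56 N·m.
A tangential force at the rim gives τ = FR, so F = τ/R = 56.56/0.214 = 264.3 N.

F ≈ 264 N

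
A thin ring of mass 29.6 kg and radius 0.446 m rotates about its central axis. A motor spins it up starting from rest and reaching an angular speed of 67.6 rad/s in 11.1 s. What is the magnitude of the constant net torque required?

I = MR² = (29.6)(0.446)² = 5.888 kg·m².
α = Δω/Δt = (67.6 − 0)/11.1 = 6.090 rad/s².
τ = Iα = (5.888)(6.090) = 35.86 N·m.

τ ≈ 35.9 N·m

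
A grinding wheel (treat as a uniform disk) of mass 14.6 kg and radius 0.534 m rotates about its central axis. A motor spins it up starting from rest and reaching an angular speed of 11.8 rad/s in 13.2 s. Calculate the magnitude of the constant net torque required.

τ ≈ 1.86 N·m

I = ½MR² = (1/2)(14.6)(0.534)² = 2.082 kg·m².
α = Δω/Δt = (11.8 − 0)/13.2 = 0.8939 rad/s².
τ = Iα = (2.082)(0.8939) = 1.861 N·m.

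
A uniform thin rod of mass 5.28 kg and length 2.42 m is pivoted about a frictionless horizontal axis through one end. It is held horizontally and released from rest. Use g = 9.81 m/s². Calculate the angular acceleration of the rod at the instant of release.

α ≈ 6.08 rad/s²

About the pivot, I = (1/3)ML² = (1/3)(5.28)(2.42)² = 10.31 kg·m².
The weight acts at the center, a distance L/2 = 1.210 m from the pivot; τ = Mg(L/2) = 62.67 N·m.
α = τ/I = 62.67/10.31 = 6.081 rad/s².
(Equivalently α = (3g/(2L)) = 6.081 rad/s².)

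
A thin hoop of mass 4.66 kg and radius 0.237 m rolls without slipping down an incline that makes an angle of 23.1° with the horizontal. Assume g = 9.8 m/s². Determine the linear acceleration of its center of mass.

a ≈ 1.92 m/s²

Translation along the incline: Mg sinθ − f = Ma.
Rotation about the center: fR = Iα with I = MR². No-slip gives a = αR, so f = (I/R²)a = M a.
Substituting: Mg sinθ = (1 + 1.000)Ma, so a = g sinθ/(1 + 1.000) = (9.8) sin 23.1° / 2.000 = 1.922 m/s².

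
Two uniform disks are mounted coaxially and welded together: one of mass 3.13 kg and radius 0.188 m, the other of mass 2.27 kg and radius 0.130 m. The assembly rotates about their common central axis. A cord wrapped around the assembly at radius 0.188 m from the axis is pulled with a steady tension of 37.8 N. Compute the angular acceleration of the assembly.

I = ½M₁R₁² + ½M₂R₂² = ½(3.13)(0.188)² + ½(2.27)(0.130)² = 0.07449 kg·m².
τ = F r = (37.8)(0.188) = 7.106 N·m.
α = τ/I = 7.106/0.07449 = 95.39 rad/s².

α ≈ 95.4 rad/s²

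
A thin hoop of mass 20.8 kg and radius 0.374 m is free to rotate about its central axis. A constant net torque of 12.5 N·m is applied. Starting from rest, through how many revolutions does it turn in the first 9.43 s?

≈ 30.4 revolutions

I = MR² = (20.8)(0.374)² = 2.909 kg·m².
α = τ/I = 12.5/2.909 = 4.296 rad/s².
θ = ½αt² = ½(4.296)(9.43)² = 191.0 rad.
Revolutions = θ/(2π) = 30.40.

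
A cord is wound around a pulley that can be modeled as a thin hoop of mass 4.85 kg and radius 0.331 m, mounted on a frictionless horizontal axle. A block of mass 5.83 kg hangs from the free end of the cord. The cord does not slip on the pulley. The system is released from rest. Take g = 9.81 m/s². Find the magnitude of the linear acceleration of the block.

a ≈ 5.36 m/s²

I = MR² = (4.85)(0.331)² = 0.5314 kg·m².
Block: mg − T = ma. Pulley: TR = Iα. No-slip: a = αR, so T = (I/R²)a = 4.850·a.
Then mg = (m + 4.850)a, so a = (5.83)(9.81)/(5.83 + 4.850) = 5.355 m/s².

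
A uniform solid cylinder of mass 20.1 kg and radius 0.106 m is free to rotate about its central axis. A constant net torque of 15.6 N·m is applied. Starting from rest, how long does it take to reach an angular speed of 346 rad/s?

I = ½MR² = (1/2)(20.1)(0.106)² = 0.1129 kg·m².
α = τ/I = 15.6/0.1129 = 138.1 rad/s².
ω = αt ⇒ t = ω/α = 346/138.1 = 2.505 s.

t ≈ 2.50 s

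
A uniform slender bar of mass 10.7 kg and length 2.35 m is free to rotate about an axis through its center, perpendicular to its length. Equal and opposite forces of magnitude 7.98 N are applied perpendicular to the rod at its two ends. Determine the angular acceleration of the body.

I = (1/12)ML² = (1/12)(10.7)(2.35)² = 4.924 kg·m².
The couple gives τ = F·(L/2) + F·(L/2) = F L = (7.98)(2.35) = 18.75 N·m.
Newton's second law for rotation, τ = Iα, gives α = τ/I = 18.75/4.924 = 3.808 rad/s².

α ≈ 3.81 rad/s²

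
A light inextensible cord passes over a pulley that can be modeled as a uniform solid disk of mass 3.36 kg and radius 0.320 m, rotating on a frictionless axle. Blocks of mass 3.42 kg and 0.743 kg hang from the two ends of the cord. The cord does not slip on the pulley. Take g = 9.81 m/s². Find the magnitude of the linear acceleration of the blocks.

a ≈ 4.49 m/s²

I = ½MR² = (1/2)(3.36)(0.320)² = 0.1720 kg·m².
Heavier block: m₁g − T₁ = m₁a. Lighter block: T₂ − m₂g = m₂a.
Pulley: (T₁ − T₂)R = Iα = I(a/R), so T₁ − T₂ = (I/R²)a = (1/2)M_p a = 1.680·a.
Adding the three: (m₁ − m₂)g = (m₁ + m₂ + 1.680)a, so a = (3.42 − 0.743)(9.81)/(3.42 + 0.743 + 1.680) = 4.495 m/s².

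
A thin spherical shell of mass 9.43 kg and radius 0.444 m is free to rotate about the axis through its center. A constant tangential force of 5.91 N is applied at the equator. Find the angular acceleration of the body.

I = (2/3)MR² = (2/3)(9.43)(0.444)² = 1.239 kg·m².
τ = F R = (5.91)(0.444) = 2.624 N·m.
Newton's second law for rotation, τ = Iα, gives α = τ/I = 2.624/1.239 = 2.117 rad/s².

α ≈ 2.12 rad/s²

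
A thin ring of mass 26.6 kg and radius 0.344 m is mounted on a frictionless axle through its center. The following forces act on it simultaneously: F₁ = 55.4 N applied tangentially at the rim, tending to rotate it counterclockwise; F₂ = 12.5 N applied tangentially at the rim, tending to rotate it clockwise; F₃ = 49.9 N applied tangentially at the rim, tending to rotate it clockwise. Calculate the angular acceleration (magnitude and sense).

α ≈ 0.765 rad/s², clockwise

I = MR² = (26.6)(0.344)² = 3.148 kg·m².
Taking counterclockwise as positive: τ₁ = +(55.4)(0.344) = +19.06 N·m; τ₂ = −(12.5)(0.344) = −4.300 N·m; τ₃ = −(49.9)(0.344) = −17.17 N·m.
Net torque τ = -2.408 N·m.
α = τ/I = -2.408/3.148 = -0.7650 rad/s².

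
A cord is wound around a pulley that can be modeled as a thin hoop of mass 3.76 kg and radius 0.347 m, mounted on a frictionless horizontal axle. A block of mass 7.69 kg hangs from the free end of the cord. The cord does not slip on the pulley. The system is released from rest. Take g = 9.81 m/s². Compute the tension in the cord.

I = MR² = (3.76)(0.347)² = 0.4527 kg·m².
Block: mg − T = ma. Pulley: TR = Iα. No-slip: a = αR, so T = (I/R²)a = 3.760·a.
Then mg = (m + 3.760)a, so a = (7.69)(9.81)/(7.69 + 3.760) = 6.589 m/s².
T = 3.760·a = 24.77 N.

T ≈ 24.8 N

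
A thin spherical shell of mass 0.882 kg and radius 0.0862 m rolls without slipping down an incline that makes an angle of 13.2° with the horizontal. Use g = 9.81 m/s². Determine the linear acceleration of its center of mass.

Translation along the incline: Mg sinθ − f = Ma.
Rotation about the center: fR = Iα with I = (2/3)MR². No-slip gives a = αR, so f = (I/R²)a = (2/3)M a.
Substituting: Mg sinθ = (1 + 0.6667)Ma, so a = g sinθ/(1 + 0.6667) = (9.81) sin 13.2° / 1.667 = 1.344 m/s².

a ≈ 1.34 m/s²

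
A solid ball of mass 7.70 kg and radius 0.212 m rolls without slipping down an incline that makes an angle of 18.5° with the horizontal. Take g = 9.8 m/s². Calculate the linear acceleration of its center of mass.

a ≈ 2.22 m/s²

Translation along the incline: Mg sinθ − f = Ma.
Rotation about the center: fR = Iα with I = (2/5)MR². No-slip gives a = αR, so f = (I/R²)a = (2/5)M a.
Substituting: Mg sinθ = (1 + 0.4000)Ma, so a = g sinθ/(1 + 0.4000) = (9.8) sin 18.5° / 1.400 = 2.221 m/s².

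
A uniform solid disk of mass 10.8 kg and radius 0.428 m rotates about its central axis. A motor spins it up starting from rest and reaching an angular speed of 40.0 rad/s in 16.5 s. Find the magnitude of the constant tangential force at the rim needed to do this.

F ≈ 5.60 N

I = ½MR² = (1/2)(10.8)(0.428)² = 0.9892 kg·m².
α = Δω/Δt = (40.0 − 0)/16.5 = 2.424 rad/s².
The required torque is τ = Iα = (0.9892)(2.424) = 2.398 N·m.
A tangential force at the rim gives τ = FR, so F = τ/R = 2.398/0.428 = 5.603 N.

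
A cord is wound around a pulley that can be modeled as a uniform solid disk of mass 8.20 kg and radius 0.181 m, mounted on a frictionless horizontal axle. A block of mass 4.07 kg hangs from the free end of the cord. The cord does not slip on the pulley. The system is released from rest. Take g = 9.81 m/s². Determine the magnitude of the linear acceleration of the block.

a ≈ 4.89 m/s²

I = ½MR² = (1/2)(8.20)(0.181)² = 0.1343 kg·m².
Block: mg − T = ma. Pulley: TR = Iα. No-slip: a = αR, so T = (I/R²)a = 4.100·a.
Then mg = (m + 4.100)a, so a = (4.07)(9.81)/(4.07 + 4.100) = 4.887 m/s².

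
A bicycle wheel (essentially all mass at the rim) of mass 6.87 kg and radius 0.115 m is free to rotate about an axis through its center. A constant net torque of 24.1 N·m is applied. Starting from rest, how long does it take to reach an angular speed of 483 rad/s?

t ≈ 1.82 s

I = MR² = (6.87)(0.115)² = 0.09086 kg·m².
α = τ/I = 24.1/0.09086 = 265.3 rad/s².
ω = αt ⇒ t = ω/α = 483/265.3 = 1.821 s.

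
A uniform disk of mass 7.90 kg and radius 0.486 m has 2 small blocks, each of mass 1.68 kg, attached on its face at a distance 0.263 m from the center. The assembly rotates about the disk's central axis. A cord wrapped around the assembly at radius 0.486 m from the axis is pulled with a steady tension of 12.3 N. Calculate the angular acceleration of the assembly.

I_disk = ½MR² = ½(7.90)(0.486)² = 0.9330 kg·m².
I_blocks = 2·m·r² = 2(1.68)(0.263)² = 0.2324 kg·m².
Total I = 1.165 kg·m².
τ = F r = (12.3)(0.486) = 5.978 N·m.
α = τ/I = 5.978/1.165 = 5.129 rad/s².

α ≈ 5.13 rad/s²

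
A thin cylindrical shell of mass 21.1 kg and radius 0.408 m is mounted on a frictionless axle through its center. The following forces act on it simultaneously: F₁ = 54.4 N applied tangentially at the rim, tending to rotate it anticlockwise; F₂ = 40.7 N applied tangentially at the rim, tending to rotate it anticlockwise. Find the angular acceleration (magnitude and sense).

I = MR² = (21.1)(0.408)² = 3.512 kg·m².
Taking anticlockwise as positive: τ₁ = +(54.4)(0.408) = +22.20 N·m; τ₂ = +(40.7)(0.408) = +16.61 N·m.
Net torque τ = 38.80 N·m.
α = τ/I = 38.80/3.512 = 11.05 rad/s².

α ≈ 11.0 rad/s², anticlockwise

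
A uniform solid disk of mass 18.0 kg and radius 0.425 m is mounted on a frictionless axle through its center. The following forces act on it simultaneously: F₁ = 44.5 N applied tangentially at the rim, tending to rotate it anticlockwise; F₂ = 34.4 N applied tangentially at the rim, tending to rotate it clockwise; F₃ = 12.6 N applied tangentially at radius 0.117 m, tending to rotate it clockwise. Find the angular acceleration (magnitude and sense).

α ≈ 1.73 rad/s², anticlockwise

I = ½MR² = (1/2)(18.0)(0.425)² = 1.626 kg·m².
Taking anticlockwise as positive: τ₁ = +(44.5)(0.425) = +18.91 N·m; τ₂ = −(34.4)(0.425) = −14.62 N·m; τ₃ = −(12.6)(0.117) = −1.474 N·m.
Net torque τ = 2.818 N·m.
α = τ/I = 2.818/1.626 = 1.734 rad/s².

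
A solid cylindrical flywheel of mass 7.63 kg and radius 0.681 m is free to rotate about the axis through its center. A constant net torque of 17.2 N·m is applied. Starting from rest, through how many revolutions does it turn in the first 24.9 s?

≈ 480 revolutions

I = ½MR² = (1/2)(7.63)(0.681)² = 1.769 kg·m².
α = τ/I = 17.2/1.769 = 9.722 rad/s².
θ = ½αt² = ½(9.722)(24.9)² = 3014 rad.
Revolutions = θ/(2π) = 479.7.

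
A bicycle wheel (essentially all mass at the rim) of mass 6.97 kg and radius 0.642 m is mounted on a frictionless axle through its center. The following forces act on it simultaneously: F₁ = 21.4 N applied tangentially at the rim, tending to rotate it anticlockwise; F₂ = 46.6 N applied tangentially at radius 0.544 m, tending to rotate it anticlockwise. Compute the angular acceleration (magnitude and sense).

α ≈ 13.6 rad/s², anticlockwise

I = MR² = (6.97)(0.642)² = 2.873 kg·m².
Taking anticlockwise as positive: τ₁ = +(21.4)(0.642) = +13.74 N·m; τ₂ = +(46.6)(0.544) = +25.35 N·m.
Net torque τ = 39.09 N·m.
α = τ/I = 39.09/2.873 = 13.61 rad/s².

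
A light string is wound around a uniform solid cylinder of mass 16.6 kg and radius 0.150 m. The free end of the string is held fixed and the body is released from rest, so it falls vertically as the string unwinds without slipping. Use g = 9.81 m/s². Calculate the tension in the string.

T ≈ 54.3 N

Translation: Mg − T = Ma. Rotation about the center: TR = Iα with I = ½MR².
With a = αR: T = (I/R²)a = (1/2)M a, so Mg = (1 + 0.5000)Ma.
a = g/(1 + 0.5000) = 9.81/1.500 = 6.540 m/s².
T = 0.5000·M·a = (0.5000)(16.6)(6.540) = 54.28 N.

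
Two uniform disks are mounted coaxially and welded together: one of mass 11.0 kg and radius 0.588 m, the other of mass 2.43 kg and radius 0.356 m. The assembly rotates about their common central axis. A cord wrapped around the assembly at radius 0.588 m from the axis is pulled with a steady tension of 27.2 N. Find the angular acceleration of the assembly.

α ≈ 7.78 rad/s²

I = ½M₁R₁² + ½M₂R₂² = ½(11.0)(0.588)² + ½(2.43)(0.356)² = 2.056 kg·m².
τ = F r = (27.2)(0.588) = 15.99 N·m.
α = τ/I = 15.99/2.056 = 7.781 rad/s².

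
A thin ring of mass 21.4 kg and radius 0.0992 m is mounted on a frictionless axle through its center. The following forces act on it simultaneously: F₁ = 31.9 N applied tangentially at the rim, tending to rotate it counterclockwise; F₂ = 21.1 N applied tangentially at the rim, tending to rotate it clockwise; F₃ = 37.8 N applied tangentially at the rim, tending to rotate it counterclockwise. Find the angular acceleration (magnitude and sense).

I = MR² = (21.4)(0.0992)² = 0.2106 kg·m².
Taking counterclockwise as positive: τ₁ = +(31.9)(0.0992) = +3.164 N·m; τ₂ = −(21.1)(0.0992) = −2.093 N·m; τ₃ = +(37.8)(0.0992) = +3.750 N·m.
Net torque τ = 4.821 N·m.
α = τ/I = 4.821/0.2106 = 22.89 rad/s².

α ≈ 22.9 rad/s², counterclockwise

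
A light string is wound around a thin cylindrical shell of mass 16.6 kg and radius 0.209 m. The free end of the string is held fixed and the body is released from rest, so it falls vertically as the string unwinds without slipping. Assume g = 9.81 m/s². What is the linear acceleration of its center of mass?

Translation: Mg − T = Ma. Rotation about the center: TR = Iα with I = MR².
With a = αR: T = (I/R²)a = M a, so Mg = (1 + 1.000)Ma.
a = g/(1 + 1.000) = 9.81/2.000 = 4.905 m/s².

a ≈ 4.91 m/s²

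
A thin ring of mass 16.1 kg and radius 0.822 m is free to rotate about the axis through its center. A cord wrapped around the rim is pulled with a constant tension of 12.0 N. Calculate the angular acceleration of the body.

I = MR² = (16.1)(0.822)² = 10.88 kg·m².
τ = F R = (12.0)(0.822) = 9.864 N·m.
Newton's second law for rotation, τ = Iα, gives α = τ/I = 9.864/10.88 = 0.9067 rad/s².

α ≈ 0.907 rad/s²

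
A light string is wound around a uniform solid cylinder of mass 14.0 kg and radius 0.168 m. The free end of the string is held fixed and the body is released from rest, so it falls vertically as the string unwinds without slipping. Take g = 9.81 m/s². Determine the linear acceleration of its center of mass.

a ≈ 6.54 m/s²

Translation: Mg − T = Ma. Rotation about the center: TR = Iα with I = ½MR².
With a = αR: T = (I/R²)a = (1/2)M a, so Mg = (1 + 0.5000)Ma.
a = g/(1 + 0.5000) = 9.81/1.500 = 6.540 m/s².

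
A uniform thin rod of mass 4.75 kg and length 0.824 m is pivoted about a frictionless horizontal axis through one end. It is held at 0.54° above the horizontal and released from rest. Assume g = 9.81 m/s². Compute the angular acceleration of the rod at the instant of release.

α ≈ 17.9 rad/s²

About the pivot, I = (1/3)ML² = (1/3)(4.75)(0.824)² = 1.075 kg·m².
The weight acts at the center, a distance L/2 = 0.4120 m from the pivot; τ = Mg(L/2) cos 0.54° = 19.20 N·m.
α = τ/I = 19.20/1.075 = 17.86 rad/s².
(Equivalently α = (3g/(2L)) cos 0.54° = 17.86 rad/s².)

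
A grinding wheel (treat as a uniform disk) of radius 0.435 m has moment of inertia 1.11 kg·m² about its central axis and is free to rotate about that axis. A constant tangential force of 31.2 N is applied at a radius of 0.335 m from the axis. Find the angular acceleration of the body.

τ = F·r = (31.2)(0.335) = 10.45 N·m.
Newton's second law for rotation, τ = Iα, gives α = τ/I = 10.45/1.110 = 9.416 rad/s².

α ≈ 9.42 rad/s²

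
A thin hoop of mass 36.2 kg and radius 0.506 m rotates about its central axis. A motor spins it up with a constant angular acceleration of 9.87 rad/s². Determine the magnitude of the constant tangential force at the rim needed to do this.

F ≈ 181 N

I = MR² = (36.2)(0.506)² = 9.269 kg·m².
The required torque is τ = Iα = (9.269)(9.870) = 91.48 N·m.
A tangential force at the rim gives τ = FR, so F = τ/R = 91.48/0.506 = 180.8 N.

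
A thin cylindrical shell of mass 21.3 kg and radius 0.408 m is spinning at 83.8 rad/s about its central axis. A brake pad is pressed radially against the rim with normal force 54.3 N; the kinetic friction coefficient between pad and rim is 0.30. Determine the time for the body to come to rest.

I = MR² = (21.3)(0.408)² = 3.546 kg·m².
Friction force f = μN = (0.30)(54.3) = 16.29 N at the rim; torque magnitude τ = fR = 6.646 N·m, opposing ω.
|α| = τ/I = 6.646/3.546 = 1.874 rad/s² (deceleration).
0 = ω₀ − |α|t ⇒ t = ω₀/|α| = 83.8/1.874 = 44.71 s.

t ≈ 44.7 s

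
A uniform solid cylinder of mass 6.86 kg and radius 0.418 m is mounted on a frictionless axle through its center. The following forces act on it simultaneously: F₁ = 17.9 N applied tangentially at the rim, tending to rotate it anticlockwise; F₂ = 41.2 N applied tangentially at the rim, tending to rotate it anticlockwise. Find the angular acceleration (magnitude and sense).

α ≈ 41.2 rad/s², anticlockwise

I = ½MR² = (1/2)(6.86)(0.418)² = 0.5993 kg·m².
Taking anticlockwise as positive: τ₁ = +(17.9)(0.418) = +7.482 N·m; τ₂ = +(41.2)(0.418) = +17.22 N·m.
Net torque τ = 24.70 N·m.
α = τ/I = 24.70/0.5993 = 41.22 rad/s².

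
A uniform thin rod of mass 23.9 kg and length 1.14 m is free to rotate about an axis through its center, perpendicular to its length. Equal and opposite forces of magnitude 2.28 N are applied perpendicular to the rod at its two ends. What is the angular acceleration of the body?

I = (1/12)ML² = (1/12)(23.9)(1.14)² = 2.588 kg·m².
The couple gives τ = F·(L/2) + F·(L/2) = F L = (2.28)(1.14) = 2.599 N·m.
From τ = Iα: α = 2.599/2.588 = 1.004 rad/s².

α ≈ 1.00 rad/s²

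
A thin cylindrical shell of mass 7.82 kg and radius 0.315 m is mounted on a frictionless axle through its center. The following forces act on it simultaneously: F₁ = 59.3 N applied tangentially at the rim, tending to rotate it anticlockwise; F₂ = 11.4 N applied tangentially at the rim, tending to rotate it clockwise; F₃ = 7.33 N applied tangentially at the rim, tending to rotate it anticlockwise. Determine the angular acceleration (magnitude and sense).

α ≈ 22.4 rad/s², anticlockwise

I = MR² = (7.82)(0.315)² = 0.7759 kg·m².
Taking anticlockwise as positive: τ₁ = +(59.3)(0.315) = +18.68 N·m; τ₂ = −(11.4)(0.315) = −3.591 N·m; τ₃ = +(7.33)(0.315) = +2.309 N·m.
Net torque τ = 17.40 N·m.
α = τ/I = 17.40/0.7759 = 22.42 rad/s².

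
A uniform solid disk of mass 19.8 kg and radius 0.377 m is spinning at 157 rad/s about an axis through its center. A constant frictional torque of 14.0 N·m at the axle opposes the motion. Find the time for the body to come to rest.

t ≈ 15.8 s

I = ½MR² = (1/2)(19.8)(0.377)² = 1.407 kg·m².
The net torque has magnitude 14.0 N·m, opposing ω.
|α| = τ/I = 14.00/1.407 = 9.950 rad/s² (deceleration).
0 = ω₀ − |α|t ⇒ t = ω₀/|α| = 157/9.950 = 15.78 s.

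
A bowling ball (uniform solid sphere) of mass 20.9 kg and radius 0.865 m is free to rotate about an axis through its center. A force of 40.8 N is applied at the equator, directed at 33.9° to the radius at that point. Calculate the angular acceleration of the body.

α ≈ 3.15 rad/s²

I = (2/5)MR² = (2/5)(20.9)(0.865)² = 6.255 kg·m².
Only the tangential component produces torque: τ = F R sinθ = (40.8)(0.865) sin 33.9° = 19.68 N·m.
From τ = Iα: α = 19.68/6.255 = 3.147 rad/s².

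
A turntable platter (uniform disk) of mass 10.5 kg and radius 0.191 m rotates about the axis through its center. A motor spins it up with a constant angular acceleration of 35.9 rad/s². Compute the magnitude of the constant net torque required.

I = ½MR² = (1/2)(10.5)(0.191)² = 0.1915 kg·m².
τ = Iα = (0.1915)(35.90) = 6.876 N·m.

τ ≈ 6.88 N·m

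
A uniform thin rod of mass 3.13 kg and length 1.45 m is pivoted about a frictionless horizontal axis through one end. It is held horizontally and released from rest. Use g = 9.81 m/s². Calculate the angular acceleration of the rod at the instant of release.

α ≈ 10.1 rad/s²

About the pivot, I = (1/3)ML² = (1/3)(3.13)(1.45)² = 2.194 kg·m².
The weight acts at the center, a distance L/2 = 0.7250 m from the pivot; τ = Mg(L/2) = 22.26 N·m.
α = τ/I = 22.26/2.194 = 10.15 rad/s².
(Equivalently α = (3g/(2L)) = 10.15 rad/s².)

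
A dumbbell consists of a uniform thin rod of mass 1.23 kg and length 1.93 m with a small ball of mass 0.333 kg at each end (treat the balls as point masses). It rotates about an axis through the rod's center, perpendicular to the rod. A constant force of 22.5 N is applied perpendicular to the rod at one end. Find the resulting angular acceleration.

I_rod = (1/12)ML² = (1/12)(1.23)(1.93)² = 0.3818 kg·m².
I_balls = 2·m·(L/2)² = 2(0.333)(0.9650)² = 0.6202 kg·m².
Total I = 1.002 kg·m².
τ = F·(L/2) = (22.5)(0.965) = 21.71 N·m.
α = τ/I = 21.71/1.002 = 21.67 rad/s².

α ≈ 21.7 rad/s²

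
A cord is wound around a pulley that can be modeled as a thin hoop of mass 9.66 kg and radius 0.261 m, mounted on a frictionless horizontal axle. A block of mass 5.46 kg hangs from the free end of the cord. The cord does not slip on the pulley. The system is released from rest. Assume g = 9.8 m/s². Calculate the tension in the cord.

I = MR² = (9.66)(0.261)² = 0.6580 kg·m².
Block: mg − T = ma. Pulley: TR = Iα. No-slip: a = αR, so T = (I/R²)a = 9.660·a.
Then mg = (m + 9.660)a, so a = (5.46)(9.8)/(5.46 + 9.660) = 3.539 m/s².
T = 9.660·a = 34.19 N.

T ≈ 34.2 N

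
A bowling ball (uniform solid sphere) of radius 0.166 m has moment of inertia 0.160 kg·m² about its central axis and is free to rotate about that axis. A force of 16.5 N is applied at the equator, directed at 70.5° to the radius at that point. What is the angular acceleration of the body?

α ≈ 16.1 rad/s²

Only the tangential component produces torque: τ = F R sinθ = (16.5)(0.166) sin 70.5° = 2.582 N·m.
From τ = Iα: α = 2.582/0.1600 = 16.14 rad/s².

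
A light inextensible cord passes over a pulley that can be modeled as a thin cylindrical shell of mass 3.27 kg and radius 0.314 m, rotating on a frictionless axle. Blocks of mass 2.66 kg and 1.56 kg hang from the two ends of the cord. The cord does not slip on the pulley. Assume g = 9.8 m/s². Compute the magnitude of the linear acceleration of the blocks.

a ≈ 1.44 m/s²

I = MR² = (3.27)(0.314)² = 0.3224 kg·m².
Heavier block: m₁g − T₁ = m₁a. Lighter block: T₂ − m₂g = m₂a.
Pulley: (T₁ − T₂)R = Iα = I(a/R), so T₁ − T₂ = (I/R²)a = 1·M_p a = 3.270·a.
Adding the three: (m₁ − m₂)g = (m₁ + m₂ + 3.270)a, so a = (2.66 − 1.56)(9.8)/(2.66 + 1.56 + 3.270) = 1.439 m/s².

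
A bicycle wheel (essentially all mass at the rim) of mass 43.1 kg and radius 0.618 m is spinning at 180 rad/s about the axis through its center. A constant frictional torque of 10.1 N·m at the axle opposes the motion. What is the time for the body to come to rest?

t ≈ 293 s

I = MR² = (43.1)(0.618)² = 16.46 kg·m².
The net torque has magnitude 10.1 N·m, opposing ω.
|α| = τ/I = 10.10/16.46 = 0.6136 rad/s² (deceleration).
0 = ω₀ − |α|t ⇒ t = ω₀/|α| = 180/0.6136 = 293.4 s.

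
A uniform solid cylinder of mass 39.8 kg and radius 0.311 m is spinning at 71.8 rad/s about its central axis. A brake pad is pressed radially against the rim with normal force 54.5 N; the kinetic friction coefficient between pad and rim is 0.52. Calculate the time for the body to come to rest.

t ≈ 15.7 s

I = ½MR² = (1/2)(39.8)(0.311)² = 1.925 kg·m².
Friction force f = μN = (0.52)(54.5) = 28.34 N at the rim; torque magnitude τ = fR = 8.814 N·m, opposing ω.
|α| = τ/I = 8.814/1.925 = 4.579 rad/s² (deceleration).
0 = ω₀ − |α|t ⇒ t = ω₀/|α| = 71.8/4.579 = 15.68 s.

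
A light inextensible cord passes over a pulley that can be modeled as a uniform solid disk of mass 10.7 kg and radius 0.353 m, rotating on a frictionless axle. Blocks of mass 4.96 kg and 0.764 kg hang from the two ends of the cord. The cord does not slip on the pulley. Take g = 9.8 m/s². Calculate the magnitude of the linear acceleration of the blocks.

I = ½MR² = (1/2)(10.7)(0.353)² = 0.6667 kg·m².
Heavier block: m₁g − T₁ = m₁a. Lighter block: T₂ − m₂g = m₂a.
Pulley: (T₁ − T₂)R = Iα = I(a/R), so T₁ − T₂ = (I/R²)a = (1/2)M_p a = 5.350·a.
Adding the three: (m₁ − m₂)g = (m₁ + m₂ + 5.350)a, so a = (4.96 − 0.764)(9.8)/(4.96 + 0.764 + 5.350) = 3.713 m/s².

a ≈ 3.71 m/s²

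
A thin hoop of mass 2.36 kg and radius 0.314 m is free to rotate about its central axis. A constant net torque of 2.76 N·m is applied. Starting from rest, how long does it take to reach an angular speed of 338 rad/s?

t ≈ 28.5 s

I = MR² = (2.36)(0.314)² = 0.2327 kg·m².
α = τ/I = 2.76/0.2327 = 11.86 rad/s².
ω = αt ⇒ t = ω/α = 338/11.86 = 28.50 s.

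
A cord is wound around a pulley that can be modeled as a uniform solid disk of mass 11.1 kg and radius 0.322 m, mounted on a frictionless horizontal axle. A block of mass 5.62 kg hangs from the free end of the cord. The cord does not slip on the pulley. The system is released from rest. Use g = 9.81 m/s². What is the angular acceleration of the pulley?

I = ½MR² = (1/2)(11.1)(0.322)² = 0.5754 kg·m².
Block: mg − T = ma. Pulley: TR = Iα. No-slip: a = αR, so T = (I/R²)a = 5.550·a.
Then mg = (m + 5.550)a, so a = (5.62)(9.81)/(5.62 + 5.550) = 4.936 m/s².
α = a/R = 4.936/0.322 = 15.33 rad/s².

α ≈ 15.3 rad/s²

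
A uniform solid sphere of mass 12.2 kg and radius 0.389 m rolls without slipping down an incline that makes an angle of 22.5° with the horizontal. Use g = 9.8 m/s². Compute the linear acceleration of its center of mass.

a ≈ 2.68 m/s²

Translation along the incline: Mg sinθ − f = Ma.
Rotation about the center: fR = Iα with I = (2/5)MR². No-slip gives a = αR, so f = (I/R²)a = (2/5)M a.
Substituting: Mg sinθ = (1 + 0.4000)Ma, so a = g sinθ/(1 + 0.4000) = (9.8) sin 22.5° / 1.400 = 2.679 m/s².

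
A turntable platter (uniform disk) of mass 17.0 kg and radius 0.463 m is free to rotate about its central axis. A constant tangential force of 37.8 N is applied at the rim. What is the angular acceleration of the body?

α ≈ 9.60 rad/s²

I = ½MR² = (1/2)(17.0)(0.463)² = 1.822 kg·m².
τ = F R = (37.8)(0.463) = 17.50 N·m.
Newton's second law for rotation, τ = Iα, gives α = τ/I = 17.50/1.822 = 9.605 rad/s².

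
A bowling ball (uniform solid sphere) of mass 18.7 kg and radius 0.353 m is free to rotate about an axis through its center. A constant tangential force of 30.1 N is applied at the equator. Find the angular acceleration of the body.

α ≈ 11.4 rad/s²

I = (2/5)MR² = (2/5)(18.7)(0.353)² = 0.9321 kg·m².
τ = F R = (30.1)(0.353) = 10.63 N·m.
Newton's second law for rotation, τ = Iα, gives α = τ/I = 10.63/0.9321 = 11.40 rad/s².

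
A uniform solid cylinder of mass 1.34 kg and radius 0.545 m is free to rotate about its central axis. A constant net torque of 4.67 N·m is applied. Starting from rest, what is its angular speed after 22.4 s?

I = ½MR² = (1/2)(1.34)(0.545)² = 0.1990 kg·m².
α = τ/I = 4.67/0.1990 = 23.47 rad/s².
ω = ω₀ + αt = 0 + (23.47)(22.4) = 525.7 rad/s.

ω ≈ 526 rad/s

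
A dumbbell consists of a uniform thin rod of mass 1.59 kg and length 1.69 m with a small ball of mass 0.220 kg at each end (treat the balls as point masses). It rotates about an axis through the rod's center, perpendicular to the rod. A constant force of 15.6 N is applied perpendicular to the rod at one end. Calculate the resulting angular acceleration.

I_rod = (1/12)ML² = (1/12)(1.59)(1.69)² = 0.3784 kg·m².
I_balls = 2·m·(L/2)² = 2(0.220)(0.8450)² = 0.3142 kg·m².
Total I = 0.6926 kg·m².
τ = F·(L/2) = (15.6)(0.845) = 13.18 N·m.
α = τ/I = 13.18/0.6926 = 19.03 rad/s².

α ≈ 19.0 rad/s²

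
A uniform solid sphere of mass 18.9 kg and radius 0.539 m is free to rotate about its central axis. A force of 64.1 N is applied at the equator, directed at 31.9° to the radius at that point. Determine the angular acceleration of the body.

α ≈ 8.31 rad/s²

I = (2/5)MR² = (2/5)(18.9)(0.539)² = 2.196 kg·m².
Only the tangential component produces torque: τ = F R sinθ = (64.1)(0.539) sin 31.9° = 18.26 N·m.
Newton's second law for rotation, τ = Iα, gives α = τ/I = 18.26/2.196 = 8.313 rad/s².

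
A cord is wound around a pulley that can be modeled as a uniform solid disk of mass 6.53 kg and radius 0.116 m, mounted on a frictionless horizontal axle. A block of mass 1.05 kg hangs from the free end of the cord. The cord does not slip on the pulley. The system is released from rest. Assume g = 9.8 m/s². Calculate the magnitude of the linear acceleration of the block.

I = ½MR² = (1/2)(6.53)(0.116)² = 0.04393 kg·m².
Block: mg − T = ma. Pulley: TR = Iα. No-slip: a = αR, so T = (I/R²)a = 3.265·a.
Then mg = (m + 3.265)a, so a = (1.05)(9.8)/(1.05 + 3.265) = 2.385 m/s².

a ≈ 2.38 m/s²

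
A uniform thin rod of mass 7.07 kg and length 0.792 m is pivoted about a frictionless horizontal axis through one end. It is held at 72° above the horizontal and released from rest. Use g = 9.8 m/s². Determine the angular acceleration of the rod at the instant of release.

About the pivot, I = (1/3)ML² = (1/3)(7.07)(0.792)² = 1.478 kg·m².
The weight acts at the center, a distance L/2 = 0.3960 m from the pivot; τ = Mg(L/2) cos 72° = 8.479 N·m.
α = τ/I = 8.479/1.478 = 5.736 rad/s².

α ≈ 5.74 rad/s²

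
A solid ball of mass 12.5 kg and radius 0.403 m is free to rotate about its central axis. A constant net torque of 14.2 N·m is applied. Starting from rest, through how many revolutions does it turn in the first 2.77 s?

≈ 10.7 revolutions

I = (2/5)MR² = (2/5)(12.5)(0.403)² = 0.8120 kg·m².
α = τ/I = 14.2/0.8120 = 17.49 rad/s².
θ = ½αt² = ½(17.49)(2.77)² = 67.09 rad.
Revolutions = θ/(2π) = 10.68.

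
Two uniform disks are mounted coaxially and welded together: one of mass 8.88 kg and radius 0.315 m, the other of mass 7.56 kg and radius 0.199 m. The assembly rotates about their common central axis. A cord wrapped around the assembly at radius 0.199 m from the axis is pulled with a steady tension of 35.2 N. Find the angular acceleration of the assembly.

I = ½M₁R₁² + ½M₂R₂² = ½(8.88)(0.315)² + ½(7.56)(0.199)² = 0.5903 kg·m².
τ = F r = (35.2)(0.199) = 7.005 N·m.
α = τ/I = 7.005/0.5903 = 11.87 rad/s².

α ≈ 11.9 rad/s²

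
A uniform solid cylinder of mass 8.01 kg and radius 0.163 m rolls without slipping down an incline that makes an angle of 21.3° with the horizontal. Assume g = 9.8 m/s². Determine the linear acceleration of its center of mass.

a ≈ 2.37 m/s²

Translation along the incline: Mg sinθ − f = Ma.
Rotation about the center: fR = Iα with I = ½MR². No-slip gives a = αR, so f = (I/R²)a = (1/2)M a.
Substituting: Mg sinθ = (1 + 0.5000)Ma, so a = g sinθ/(1 + 0.5000) = (9.8) sin 21.3° / 1.500 = 2.373 m/s².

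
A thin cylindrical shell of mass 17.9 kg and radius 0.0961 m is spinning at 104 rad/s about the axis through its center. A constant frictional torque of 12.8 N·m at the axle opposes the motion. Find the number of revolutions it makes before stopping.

I = MR² = (17.9)(0.0961)² = 0.1653 kg·m².
The net torque has magnitude 12.8 N·m, opposing ω.
|α| = τ/I = 12.80/0.1653 = 77.43 rad/s² (deceleration).
ω² = ω₀² − 2|α|θ with ω = 0 ⇒ θ = ω₀²/(2|α|) = 69.84 rad = 11.12 rev.

≈ 11.1 revolutions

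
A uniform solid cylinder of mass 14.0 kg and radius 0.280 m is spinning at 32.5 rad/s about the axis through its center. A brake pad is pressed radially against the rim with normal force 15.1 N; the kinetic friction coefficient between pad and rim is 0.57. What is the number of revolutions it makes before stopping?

≈ 19.1 revolutions

I = ½MR² = (1/2)(14.0)(0.280)² = 0.5488 kg·m².
Friction force f = μN = (0.57)(15.1) = 8.607 N at the rim; torque magnitude τ = fR = 2.410 N·m, opposing ω.
|α| = τ/I = 2.410/0.5488 = 4.391 rad/s² (deceleration).
ω² = ω₀² − 2|α|θ with ω = 0 ⇒ θ = ω₀²/(2|α|) = 120.3 rad = 19.14 rev.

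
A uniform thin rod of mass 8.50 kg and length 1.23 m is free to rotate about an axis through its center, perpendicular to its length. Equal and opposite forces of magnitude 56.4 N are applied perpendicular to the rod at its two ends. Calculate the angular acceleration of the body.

I = (1/12)ML² = (1/12)(8.50)(1.23)² = 1.072 kg·m².
The couple gives τ = F·(L/2) + F·(L/2) = F L = (56.4)(1.23) = 69.37 N·m.
Newton's second law for rotation, τ = Iα, gives α = τ/I = 69.37/1.072 = 64.73 rad/s².

α ≈ 64.7 rad/s²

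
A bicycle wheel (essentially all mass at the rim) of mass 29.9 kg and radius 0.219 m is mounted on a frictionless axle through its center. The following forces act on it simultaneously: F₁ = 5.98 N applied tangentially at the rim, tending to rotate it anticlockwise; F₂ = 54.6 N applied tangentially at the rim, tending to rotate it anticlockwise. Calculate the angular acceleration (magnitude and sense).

α ≈ 9.25 rad/s², anticlockwise

I = MR² = (29.9)(0.219)² = 1.434 kg·m².
Taking anticlockwise as positive: τ₁ = +(5.98)(0.219) = +1.310 N·m; τ₂ = +(54.6)(0.219) = +11.96 N·m.
Net torque τ = 13.27 N·m.
α = τ/I = 13.27/1.434 = 9.252 rad/s².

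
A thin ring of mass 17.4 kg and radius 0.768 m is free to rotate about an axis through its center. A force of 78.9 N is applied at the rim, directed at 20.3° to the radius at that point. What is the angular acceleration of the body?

I = MR² = (17.4)(0.768)² = 10.26 kg·m².
Only the tangential component produces torque: τ = F R sinθ = (78.9)(0.768) sin 20.3° = 21.02 N·m.
Newton's second law for rotation, τ = Iα, gives α = τ/I = 21.02/10.26 = 2.048 rad/s².

α ≈ 2.05 rad/s²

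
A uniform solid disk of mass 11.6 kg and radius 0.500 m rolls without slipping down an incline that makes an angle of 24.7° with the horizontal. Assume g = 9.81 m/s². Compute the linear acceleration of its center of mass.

Translation along the incline: Mg sinθ − f = Ma.
Rotation about the center: fR = Iα with I = ½MR². No-slip gives a = αR, so f = (I/R²)a = (1/2)M a.
Substituting: Mg sinθ = (1 + 0.5000)Ma, so a = g sinθ/(1 + 0.5000) = (9.81) sin 24.7° / 1.500 = 2.733 m/s².

a ≈ 2.73 m/s²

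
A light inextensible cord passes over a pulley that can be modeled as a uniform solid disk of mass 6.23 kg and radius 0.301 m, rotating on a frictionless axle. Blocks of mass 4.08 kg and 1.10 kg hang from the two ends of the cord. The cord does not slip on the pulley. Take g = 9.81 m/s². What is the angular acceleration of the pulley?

α ≈ 11.7 rad/s²

I = ½MR² = (1/2)(6.23)(0.301)² = 0.2822 kg·m².
Heavier block: m₁g − T₁ = m₁a. Lighter block: T₂ − m₂g = m₂a.
Pulley: (T₁ − T₂)R = Iα = I(a/R), so T₁ − T₂ = (I/R²)a = (1/2)M_p a = 3.115·a.
Adding the three: (m₁ − m₂)g = (m₁ + m₂ + 3.115)a, so a = (4.08 − 1.10)(9.81)/(4.08 + 1.10 + 3.115) = 3.524 m/s².
α = a/R = 3.524/0.301 = 11.71 rad/s².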